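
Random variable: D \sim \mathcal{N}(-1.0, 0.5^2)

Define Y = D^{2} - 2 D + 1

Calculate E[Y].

E[Y] = 1*E[D²] - 2*E[D] + 1
E[D] = -1
E[D²] = Var(D) + (E[D])² = 0.25 + 1 = 1.25
E[Y] = 1*1.25 - 2*(-1) + 1 = 4.25

4.25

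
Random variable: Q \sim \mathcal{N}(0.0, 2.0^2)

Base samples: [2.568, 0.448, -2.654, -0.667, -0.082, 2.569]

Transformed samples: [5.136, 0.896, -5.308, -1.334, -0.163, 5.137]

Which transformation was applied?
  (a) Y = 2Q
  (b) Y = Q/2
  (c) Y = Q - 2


Checking option (a) Y = 2Q:
  Q = 2.568 -> Y = 5.136 ✓
  Q = 0.448 -> Y = 0.896 ✓
  Q = -2.654 -> Y = -5.308 ✓
All samples match this transformation.

(a) 2Q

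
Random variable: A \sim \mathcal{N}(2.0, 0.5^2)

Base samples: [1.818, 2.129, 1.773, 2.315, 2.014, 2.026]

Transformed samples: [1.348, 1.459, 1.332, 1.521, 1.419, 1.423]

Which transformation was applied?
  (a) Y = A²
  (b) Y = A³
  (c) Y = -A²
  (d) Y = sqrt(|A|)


Checking option (d) Y = sqrt(|A|):
  A = 1.818 -> Y = 1.348 ✓
  A = 2.129 -> Y = 1.459 ✓
  A = 1.773 -> Y = 1.332 ✓
All samples match this transformation.

(d) sqrt(|A|)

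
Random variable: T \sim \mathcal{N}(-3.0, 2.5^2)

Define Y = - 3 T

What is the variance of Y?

For Y = aT + b: Var(Y) = a² * Var(T)
Var(T) = 2.5^2 = 6.25
Var(Y) = (-3)² * 6.25 = 9 * 6.25 = 56.25

56.25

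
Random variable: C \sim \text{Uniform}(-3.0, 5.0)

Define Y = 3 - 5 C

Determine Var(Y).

For Y = aC + b: Var(Y) = a² * Var(C)
Var(C) = (5 + 3)^2/12 = 5.3333333
Var(Y) = (-5)² * 5.3333333 = 25 * 5.3333333 = 133.33333

133.33333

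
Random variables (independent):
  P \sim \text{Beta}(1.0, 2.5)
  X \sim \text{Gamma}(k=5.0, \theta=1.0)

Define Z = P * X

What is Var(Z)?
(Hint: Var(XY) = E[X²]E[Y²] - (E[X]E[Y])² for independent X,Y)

Var(XY) = E[X²]E[Y²] - (E[X]E[Y])²
E[P] = 0.28571429, Var(P) = 0.045351474
E[X] = 5, Var(X) = 5
E[P²] = 0.045351474 + 0.28571429² = 0.12698413
E[X²] = 5 + 5² = 30
Var(Z) = 0.12698413*30 - (0.28571429*5)²
= 3.8095238 - 2.0408163 = 1.7687075

1.7687075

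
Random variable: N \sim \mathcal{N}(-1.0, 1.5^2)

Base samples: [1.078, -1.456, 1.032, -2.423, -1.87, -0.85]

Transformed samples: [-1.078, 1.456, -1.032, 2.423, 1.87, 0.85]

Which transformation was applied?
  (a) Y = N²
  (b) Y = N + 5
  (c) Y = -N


Checking option (c) Y = -N:
  N = 1.078 -> Y = -1.078 ✓
  N = -1.456 -> Y = 1.456 ✓
  N = 1.032 -> Y = -1.032 ✓
All samples match this transformation.

(c) -N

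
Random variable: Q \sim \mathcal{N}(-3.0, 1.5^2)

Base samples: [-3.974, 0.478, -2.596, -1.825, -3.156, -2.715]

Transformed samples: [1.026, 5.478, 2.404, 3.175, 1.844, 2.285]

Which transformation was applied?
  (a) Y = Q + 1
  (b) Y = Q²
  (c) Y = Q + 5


Checking option (c) Y = Q + 5:
  Q = -3.974 -> Y = 1.026 ✓
  Q = 0.478 -> Y = 5.478 ✓
  Q = -2.596 -> Y = 2.404 ✓
All samples match this transformation.

(c) Q + 5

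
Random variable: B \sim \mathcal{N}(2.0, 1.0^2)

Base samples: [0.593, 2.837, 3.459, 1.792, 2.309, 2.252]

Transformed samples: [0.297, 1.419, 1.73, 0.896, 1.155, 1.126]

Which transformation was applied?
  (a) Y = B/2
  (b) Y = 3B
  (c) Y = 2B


Checking option (a) Y = B/2:
  B = 0.593 -> Y = 0.297 ✓
  B = 2.837 -> Y = 1.419 ✓
  B = 3.459 -> Y = 1.73 ✓
All samples match this transformation.

(a) B/2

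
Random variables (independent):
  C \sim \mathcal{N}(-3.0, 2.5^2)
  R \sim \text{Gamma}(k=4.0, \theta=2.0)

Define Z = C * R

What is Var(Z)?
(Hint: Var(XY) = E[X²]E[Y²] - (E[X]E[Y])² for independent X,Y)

Var(XY) = E[X²]E[Y²] - (E[X]E[Y])²
E[C] = -3, Var(C) = 6.25
E[R] = 8, Var(R) = 16
E[C²] = 6.25 + (-3)² = 15.25
E[R²] = 16 + 8² = 80
Var(Z) = 15.25*80 - (-3*8)²
= 1220 - 576 = 644

644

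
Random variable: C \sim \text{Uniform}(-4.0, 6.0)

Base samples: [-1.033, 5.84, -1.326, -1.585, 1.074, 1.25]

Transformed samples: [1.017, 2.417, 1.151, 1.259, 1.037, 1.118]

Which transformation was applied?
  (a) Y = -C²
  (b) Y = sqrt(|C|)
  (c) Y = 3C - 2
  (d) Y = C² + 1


Checking option (b) Y = sqrt(|C|):
  C = -1.033 -> Y = 1.017 ✓
  C = 5.84 -> Y = 2.417 ✓
  C = -1.326 -> Y = 1.151 ✓
All samples match this transformation.

(b) sqrt(|C|)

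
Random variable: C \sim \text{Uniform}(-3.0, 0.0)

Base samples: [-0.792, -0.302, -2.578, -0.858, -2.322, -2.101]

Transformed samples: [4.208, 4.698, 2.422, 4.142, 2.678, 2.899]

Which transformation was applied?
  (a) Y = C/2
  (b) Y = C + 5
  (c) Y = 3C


Checking option (b) Y = C + 5:
  C = -0.792 -> Y = 4.208 ✓
  C = -0.302 -> Y = 4.698 ✓
  C = -2.578 -> Y = 2.422 ✓
All samples match this transformation.

(b) C + 5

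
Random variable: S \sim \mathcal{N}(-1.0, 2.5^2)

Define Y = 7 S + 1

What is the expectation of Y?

For Y = 7S + 1:
E[Y] = 7 * E[S] + 1
E[S] = -1.0 = -1
E[Y] = 7 * (-1) + 1 = -6

-6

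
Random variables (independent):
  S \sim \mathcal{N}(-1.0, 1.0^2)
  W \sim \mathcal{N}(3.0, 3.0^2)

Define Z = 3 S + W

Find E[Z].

E[Z] = 3*E[S] + 1*E[W]
E[S] = -1
E[W] = 3
E[Z] = 3*(-1) + 1*3 = 0

0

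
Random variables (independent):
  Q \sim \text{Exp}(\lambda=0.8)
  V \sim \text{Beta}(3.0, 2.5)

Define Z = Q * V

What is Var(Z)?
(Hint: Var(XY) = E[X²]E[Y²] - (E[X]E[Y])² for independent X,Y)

Var(XY) = E[X²]E[Y²] - (E[X]E[Y])²
E[Q] = 1.25, Var(Q) = 1.5625
E[V] = 0.54545455, Var(V) = 0.038143675
E[Q²] = 1.5625 + 1.25² = 3.125
E[V²] = 0.038143675 + 0.54545455² = 0.33566434
Var(Z) = 3.125*0.33566434 - (1.25*0.54545455)²
= 1.048951 - 0.46487603 = 0.58407502

0.58407502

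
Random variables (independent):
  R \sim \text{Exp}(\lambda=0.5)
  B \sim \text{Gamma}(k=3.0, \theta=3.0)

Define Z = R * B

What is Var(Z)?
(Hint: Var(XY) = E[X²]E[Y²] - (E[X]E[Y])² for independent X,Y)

Var(XY) = E[X²]E[Y²] - (E[X]E[Y])²
E[R] = 2, Var(R) = 4
E[B] = 9, Var(B) = 27
E[R²] = 4 + 2² = 8
E[B²] = 27 + 9² = 108
Var(Z) = 8*108 - (2*9)²
= 864 - 324 = 540

540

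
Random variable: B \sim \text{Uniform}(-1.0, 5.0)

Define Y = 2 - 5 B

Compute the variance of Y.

For Y = aB + b: Var(Y) = a² * Var(B)
Var(B) = (5 + 1)^2/12 = 3
Var(Y) = (-5)² * 3 = 25 * 3 = 75

75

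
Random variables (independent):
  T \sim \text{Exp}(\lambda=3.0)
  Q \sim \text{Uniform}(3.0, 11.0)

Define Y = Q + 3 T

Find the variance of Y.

For independent RVs: Var(aX + bY) = a²Var(X) + b²Var(Y)
Var(T) = 0.11111111
Var(Q) = 5.3333333
Var(Y) = 3²*0.11111111 + 1²*5.3333333
= 9*0.11111111 + 1*5.3333333 = 6.3333333

6.3333333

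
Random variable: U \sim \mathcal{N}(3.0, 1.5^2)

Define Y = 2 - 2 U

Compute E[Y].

For Y = -2U + 2:
E[Y] = -2 * E[U] + 2
E[U] = 3.0 = 3
E[Y] = -2 * 3 + 2 = -4

-4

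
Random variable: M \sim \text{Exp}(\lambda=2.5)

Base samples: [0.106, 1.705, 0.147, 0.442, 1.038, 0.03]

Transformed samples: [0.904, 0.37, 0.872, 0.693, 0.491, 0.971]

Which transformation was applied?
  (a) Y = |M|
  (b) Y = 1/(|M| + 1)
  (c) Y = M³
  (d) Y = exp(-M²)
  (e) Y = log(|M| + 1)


Checking option (b) Y = 1/(|M| + 1):
  M = 0.106 -> Y = 0.904 ✓
  M = 1.705 -> Y = 0.37 ✓
  M = 0.147 -> Y = 0.872 ✓
All samples match this transformation.

(b) 1/(|M| + 1)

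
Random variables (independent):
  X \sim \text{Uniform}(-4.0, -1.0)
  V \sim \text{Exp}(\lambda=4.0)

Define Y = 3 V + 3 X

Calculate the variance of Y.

For independent RVs: Var(aX + bY) = a²Var(X) + b²Var(Y)
Var(X) = 0.75
Var(V) = 0.0625
Var(Y) = 3²*0.75 + 3²*0.0625
= 9*0.75 + 9*0.0625 = 7.3125

7.3125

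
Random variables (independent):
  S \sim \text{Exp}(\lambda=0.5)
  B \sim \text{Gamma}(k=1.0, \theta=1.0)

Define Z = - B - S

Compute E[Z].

E[Z] = -1*E[S] - 1*E[B]
E[S] = 2
E[B] = 1
E[Z] = -1*2 - 1*1 = -3

-3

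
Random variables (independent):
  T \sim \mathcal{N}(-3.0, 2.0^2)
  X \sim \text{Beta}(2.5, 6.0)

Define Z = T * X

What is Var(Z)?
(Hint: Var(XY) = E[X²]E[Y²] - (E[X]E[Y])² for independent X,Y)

Var(XY) = E[X²]E[Y²] - (E[X]E[Y])²
E[T] = -3, Var(T) = 4
E[X] = 0.29411765, Var(X) = 0.021853943
E[T²] = 4 + (-3)² = 13
E[X²] = 0.021853943 + 0.29411765² = 0.10835913
Var(Z) = 13*0.10835913 - (-3*0.29411765)²
= 1.4086687 - 0.77854671 = 0.63012202

0.63012202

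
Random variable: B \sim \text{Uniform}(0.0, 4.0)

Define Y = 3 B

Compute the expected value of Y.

For Y = 3B:
E[Y] = 3 * E[B]
E[B] = (0 + 4)/2 = 2
E[Y] = 3 * 2 = 6

6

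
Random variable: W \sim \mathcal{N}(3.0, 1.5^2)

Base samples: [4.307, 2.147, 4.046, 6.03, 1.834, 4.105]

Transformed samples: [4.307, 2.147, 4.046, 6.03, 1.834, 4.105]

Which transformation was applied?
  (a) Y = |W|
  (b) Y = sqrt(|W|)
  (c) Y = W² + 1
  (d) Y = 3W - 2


Checking option (a) Y = |W|:
  W = 4.307 -> Y = 4.307 ✓
  W = 2.147 -> Y = 2.147 ✓
  W = 4.046 -> Y = 4.046 ✓
All samples match this transformation.

(a) |W|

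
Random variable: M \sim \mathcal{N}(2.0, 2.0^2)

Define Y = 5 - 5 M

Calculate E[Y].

For Y = -5M + 5:
E[Y] = -5 * E[M] + 5
E[M] = 2.0 = 2
E[Y] = -5 * 2 + 5 = -5

-5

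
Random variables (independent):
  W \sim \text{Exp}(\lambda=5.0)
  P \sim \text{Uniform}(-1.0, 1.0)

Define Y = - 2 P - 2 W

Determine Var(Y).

For independent RVs: Var(aX + bY) = a²Var(X) + b²Var(Y)
Var(W) = 0.04
Var(P) = 0.33333333
Var(Y) = (-2)²*0.04 + (-2)²*0.33333333
= 4*0.04 + 4*0.33333333 = 1.4933333

1.4933333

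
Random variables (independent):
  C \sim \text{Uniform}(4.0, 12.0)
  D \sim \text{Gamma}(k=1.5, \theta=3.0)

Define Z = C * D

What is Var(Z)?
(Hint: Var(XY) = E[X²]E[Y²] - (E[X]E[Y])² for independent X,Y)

Var(XY) = E[X²]E[Y²] - (E[X]E[Y])²
E[C] = 8, Var(C) = 5.3333333
E[D] = 4.5, Var(D) = 13.5
E[C²] = 5.3333333 + 8² = 69.333333
E[D²] = 13.5 + 4.5² = 33.75
Var(Z) = 69.333333*33.75 - (8*4.5)²
= 2340 - 1296 = 1044

1044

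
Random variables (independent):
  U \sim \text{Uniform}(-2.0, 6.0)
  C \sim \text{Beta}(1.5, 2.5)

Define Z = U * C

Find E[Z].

For independent RVs: E[XY] = E[X]*E[Y]
E[U] = 2
E[C] = 0.375
E[Z] = 2 * 0.375 = 0.75

0.75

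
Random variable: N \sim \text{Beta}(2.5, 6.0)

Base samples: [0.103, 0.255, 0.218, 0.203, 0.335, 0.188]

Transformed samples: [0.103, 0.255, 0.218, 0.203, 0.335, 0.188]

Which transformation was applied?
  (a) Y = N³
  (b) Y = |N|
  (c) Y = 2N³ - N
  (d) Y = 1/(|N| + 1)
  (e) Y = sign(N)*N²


Checking option (b) Y = |N|:
  N = 0.103 -> Y = 0.103 ✓
  N = 0.255 -> Y = 0.255 ✓
  N = 0.218 -> Y = 0.218 ✓
All samples match this transformation.

(b) |N|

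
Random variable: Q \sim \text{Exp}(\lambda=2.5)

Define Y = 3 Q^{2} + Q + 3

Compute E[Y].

E[Y] = 3*E[Q²] + 1*E[Q] + 3
E[Q] = 0.4
E[Q²] = Var(Q) + (E[Q])² = 0.16 + 0.16 = 0.32
E[Y] = 3*0.32 + 1*0.4 + 3 = 4.36

4.36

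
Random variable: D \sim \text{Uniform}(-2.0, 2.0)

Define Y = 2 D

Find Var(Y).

For Y = aD + b: Var(Y) = a² * Var(D)
Var(D) = (2 + 2)^2/12 = 1.3333333
Var(Y) = 2² * 1.3333333 = 4 * 1.3333333 = 5.3333333

5.3333333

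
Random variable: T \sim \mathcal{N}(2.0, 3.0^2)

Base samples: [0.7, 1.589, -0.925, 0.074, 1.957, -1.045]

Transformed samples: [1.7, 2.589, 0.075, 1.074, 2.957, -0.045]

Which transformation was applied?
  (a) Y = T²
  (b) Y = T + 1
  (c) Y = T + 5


Checking option (b) Y = T + 1:
  T = 0.7 -> Y = 1.7 ✓
  T = 1.589 -> Y = 2.589 ✓
  T = -0.925 -> Y = 0.075 ✓
All samples match this transformation.

(b) T + 1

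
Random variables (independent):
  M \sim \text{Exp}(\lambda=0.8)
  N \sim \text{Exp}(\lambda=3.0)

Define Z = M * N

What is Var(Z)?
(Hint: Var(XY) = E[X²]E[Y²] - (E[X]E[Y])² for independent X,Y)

Var(XY) = E[X²]E[Y²] - (E[X]E[Y])²
E[M] = 1.25, Var(M) = 1.5625
E[N] = 0.33333333, Var(N) = 0.11111111
E[M²] = 1.5625 + 1.25² = 3.125
E[N²] = 0.11111111 + 0.33333333² = 0.22222222
Var(Z) = 3.125*0.22222222 - (1.25*0.33333333)²
= 0.69444444 - 0.17361111 = 0.52083333

0.52083333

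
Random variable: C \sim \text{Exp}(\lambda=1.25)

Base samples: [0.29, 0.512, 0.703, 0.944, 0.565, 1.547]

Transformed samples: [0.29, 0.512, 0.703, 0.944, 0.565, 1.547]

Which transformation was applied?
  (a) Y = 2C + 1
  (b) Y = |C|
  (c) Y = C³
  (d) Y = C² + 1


Checking option (b) Y = |C|:
  C = 0.29 -> Y = 0.29 ✓
  C = 0.512 -> Y = 0.512 ✓
  C = 0.703 -> Y = 0.703 ✓
All samples match this transformation.

(b) |C|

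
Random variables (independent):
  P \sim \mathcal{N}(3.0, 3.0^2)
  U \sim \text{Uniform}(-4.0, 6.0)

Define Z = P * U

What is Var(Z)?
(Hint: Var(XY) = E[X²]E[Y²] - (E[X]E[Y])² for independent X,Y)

Var(XY) = E[X²]E[Y²] - (E[X]E[Y])²
E[P] = 3, Var(P) = 9
E[U] = 1, Var(U) = 8.3333333
E[P²] = 9 + 3² = 18
E[U²] = 8.3333333 + 1² = 9.3333333
Var(Z) = 18*9.3333333 - (3*1)²
= 168 - 9 = 159

159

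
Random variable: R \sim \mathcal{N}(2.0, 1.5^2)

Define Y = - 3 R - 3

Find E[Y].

For Y = -3R - 3:
E[Y] = -3 * E[R] - 3
E[R] = 2.0 = 2
E[Y] = -3 * 2 - 3 = -9

-9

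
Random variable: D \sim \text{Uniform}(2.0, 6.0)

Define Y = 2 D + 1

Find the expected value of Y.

For Y = 2D + 1:
E[Y] = 2 * E[D] + 1
E[D] = (2 + 6)/2 = 4
E[Y] = 2 * 4 + 1 = 9

9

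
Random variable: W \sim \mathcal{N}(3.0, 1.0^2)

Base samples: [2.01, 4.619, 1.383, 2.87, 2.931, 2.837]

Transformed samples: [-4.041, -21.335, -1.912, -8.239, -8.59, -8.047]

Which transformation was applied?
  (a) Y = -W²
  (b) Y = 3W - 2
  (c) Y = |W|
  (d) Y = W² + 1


Checking option (a) Y = -W²:
  W = 2.01 -> Y = -4.041 ✓
  W = 4.619 -> Y = -21.335 ✓
  W = 1.383 -> Y = -1.912 ✓
All samples match this transformation.

(a) -W²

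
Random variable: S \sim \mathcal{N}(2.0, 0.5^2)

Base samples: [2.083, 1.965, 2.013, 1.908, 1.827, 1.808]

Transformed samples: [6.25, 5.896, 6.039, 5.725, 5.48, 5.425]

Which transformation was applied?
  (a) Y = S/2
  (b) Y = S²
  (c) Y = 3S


Checking option (c) Y = 3S:
  S = 2.083 -> Y = 6.25 ✓
  S = 1.965 -> Y = 5.896 ✓
  S = 2.013 -> Y = 6.039 ✓
All samples match this transformation.

(c) 3S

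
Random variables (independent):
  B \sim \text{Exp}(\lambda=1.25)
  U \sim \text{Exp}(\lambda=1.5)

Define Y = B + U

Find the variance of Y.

For independent RVs: Var(aX + bY) = a²Var(X) + b²Var(Y)
Var(B) = 0.64
Var(U) = 0.44444444
Var(Y) = 1²*0.64 + 1²*0.44444444
= 1*0.64 + 1*0.44444444 = 1.0844444

1.0844444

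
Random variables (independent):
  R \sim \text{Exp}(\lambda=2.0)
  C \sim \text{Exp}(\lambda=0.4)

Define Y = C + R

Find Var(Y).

For independent RVs: Var(aX + bY) = a²Var(X) + b²Var(Y)
Var(R) = 0.25
Var(C) = 6.25
Var(Y) = 1²*0.25 + 1²*6.25
= 1*0.25 + 1*6.25 = 6.5

6.5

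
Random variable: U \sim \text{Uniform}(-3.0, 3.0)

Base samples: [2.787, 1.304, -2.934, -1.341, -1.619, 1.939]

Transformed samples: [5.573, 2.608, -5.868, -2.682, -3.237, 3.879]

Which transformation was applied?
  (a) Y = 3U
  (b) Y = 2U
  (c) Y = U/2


Checking option (b) Y = 2U:
  U = 2.787 -> Y = 5.573 ✓
  U = 1.304 -> Y = 2.608 ✓
  U = -2.934 -> Y = -5.868 ✓
All samples match this transformation.

(b) 2U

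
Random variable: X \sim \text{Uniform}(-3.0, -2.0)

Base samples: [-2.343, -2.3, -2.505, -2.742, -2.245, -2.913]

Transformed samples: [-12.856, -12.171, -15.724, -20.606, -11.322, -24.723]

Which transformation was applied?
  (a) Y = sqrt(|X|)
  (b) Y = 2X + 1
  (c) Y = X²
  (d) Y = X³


Checking option (d) Y = X³:
  X = -2.343 -> Y = -12.856 ✓
  X = -2.3 -> Y = -12.171 ✓
  X = -2.505 -> Y = -15.724 ✓
All samples match this transformation.

(d) X³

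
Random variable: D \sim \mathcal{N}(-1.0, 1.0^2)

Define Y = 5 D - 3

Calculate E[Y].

For Y = 5D - 3:
E[Y] = 5 * E[D] - 3
E[D] = -1.0 = -1
E[Y] = 5 * (-1) - 3 = -8

-8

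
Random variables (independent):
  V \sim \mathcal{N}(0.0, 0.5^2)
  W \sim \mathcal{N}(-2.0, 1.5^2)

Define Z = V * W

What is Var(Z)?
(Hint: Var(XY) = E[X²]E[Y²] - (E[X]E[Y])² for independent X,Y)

Var(XY) = E[X²]E[Y²] - (E[X]E[Y])²
E[V] = 0, Var(V) = 0.25
E[W] = -2, Var(W) = 2.25
E[V²] = 0.25 + 0² = 0.25
E[W²] = 2.25 + (-2)² = 6.25
Var(Z) = 0.25*6.25 - (0*(-2))²
= 1.5625 - 0 = 1.5625

1.5625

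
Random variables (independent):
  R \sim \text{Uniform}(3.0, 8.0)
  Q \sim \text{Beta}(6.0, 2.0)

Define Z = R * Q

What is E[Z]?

For independent RVs: E[XY] = E[X]*E[Y]
E[R] = 5.5
E[Q] = 0.75
E[Z] = 5.5 * 0.75 = 4.125

4.125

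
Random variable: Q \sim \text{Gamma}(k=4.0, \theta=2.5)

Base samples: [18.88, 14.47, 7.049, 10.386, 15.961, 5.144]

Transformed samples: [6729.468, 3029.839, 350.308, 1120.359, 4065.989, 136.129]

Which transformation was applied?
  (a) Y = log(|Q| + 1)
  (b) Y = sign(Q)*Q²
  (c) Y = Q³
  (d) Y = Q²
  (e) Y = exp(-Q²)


Checking option (c) Y = Q³:
  Q = 18.88 -> Y = 6729.468 ✓
  Q = 14.47 -> Y = 3029.839 ✓
  Q = 7.049 -> Y = 350.308 ✓
All samples match this transformation.

(c) Q³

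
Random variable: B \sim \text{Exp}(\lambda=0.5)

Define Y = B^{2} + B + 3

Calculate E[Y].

E[Y] = 1*E[B²] + 1*E[B] + 3
E[B] = 2
E[B²] = Var(B) + (E[B])² = 4 + 4 = 8
E[Y] = 1*8 + 1*2 + 3 = 13

13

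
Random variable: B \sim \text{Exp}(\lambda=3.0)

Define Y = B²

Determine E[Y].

E[B²] = Var(B) + (E[B])² = 0.11111111 + 0.11111111 = 0.22222222

0.22222222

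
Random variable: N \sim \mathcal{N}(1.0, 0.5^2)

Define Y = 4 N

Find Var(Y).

For Y = aN + b: Var(Y) = a² * Var(N)
Var(N) = 0.5^2 = 0.25
Var(Y) = 4² * 0.25 = 16 * 0.25 = 4

4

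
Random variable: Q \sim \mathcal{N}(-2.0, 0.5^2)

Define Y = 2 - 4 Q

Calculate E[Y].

For Y = -4Q + 2:
E[Y] = -4 * E[Q] + 2
E[Q] = -2.0 = -2
E[Y] = -4 * (-2) + 2 = 10

10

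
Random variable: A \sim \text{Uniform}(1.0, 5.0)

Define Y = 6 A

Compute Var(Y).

For Y = aA + b: Var(Y) = a² * Var(A)
Var(A) = (5 - 1)^2/12 = 1.3333333
Var(Y) = 6² * 1.3333333 = 36 * 1.3333333 = 48

48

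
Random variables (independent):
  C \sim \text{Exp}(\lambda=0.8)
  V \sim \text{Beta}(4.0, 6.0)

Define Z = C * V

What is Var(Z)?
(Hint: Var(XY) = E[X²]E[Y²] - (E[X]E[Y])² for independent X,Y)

Var(XY) = E[X²]E[Y²] - (E[X]E[Y])²
E[C] = 1.25, Var(C) = 1.5625
E[V] = 0.4, Var(V) = 0.021818182
E[C²] = 1.5625 + 1.25² = 3.125
E[V²] = 0.021818182 + 0.4² = 0.18181818
Var(Z) = 3.125*0.18181818 - (1.25*0.4)²
= 0.56818182 - 0.25 = 0.31818182

0.31818182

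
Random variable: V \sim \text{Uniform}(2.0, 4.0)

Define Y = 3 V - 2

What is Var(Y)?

For Y = aV + b: Var(Y) = a² * Var(V)
Var(V) = (4 - 2)^2/12 = 0.33333333
Var(Y) = 3² * 0.33333333 = 9 * 0.33333333 = 3

3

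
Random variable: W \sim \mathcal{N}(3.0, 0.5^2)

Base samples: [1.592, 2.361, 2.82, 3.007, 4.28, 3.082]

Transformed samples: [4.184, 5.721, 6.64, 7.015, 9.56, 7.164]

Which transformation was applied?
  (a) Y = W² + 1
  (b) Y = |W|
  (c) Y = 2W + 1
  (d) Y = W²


Checking option (c) Y = 2W + 1:
  W = 1.592 -> Y = 4.184 ✓
  W = 2.361 -> Y = 5.721 ✓
  W = 2.82 -> Y = 6.64 ✓
All samples match this transformation.

(c) 2W + 1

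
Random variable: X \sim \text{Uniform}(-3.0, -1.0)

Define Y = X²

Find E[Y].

Using E[X²] = Var(X) + (E[X])²:
E[X] = -2
Var(X) = (-1 + 3)^2/12 = 0.33333333
E[X²] = 0.33333333 + (-2)² = 0.33333333 + 4 = 4.3333333

4.3333333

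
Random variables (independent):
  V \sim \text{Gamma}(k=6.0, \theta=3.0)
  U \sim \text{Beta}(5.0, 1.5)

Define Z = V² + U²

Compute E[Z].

E[Z] = E[V²] + E[U²]
E[V²] = Var(V) + E[V]² = 54 + 324 = 378
E[U²] = Var(U) + E[U]² = 0.023668639 + 0.59171598 = 0.61538462
E[Z] = 378 + 0.61538462 = 378.61538

378.61538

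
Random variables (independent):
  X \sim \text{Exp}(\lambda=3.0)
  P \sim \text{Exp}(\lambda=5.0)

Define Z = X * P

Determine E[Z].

For independent RVs: E[XY] = E[X]*E[Y]
E[X] = 0.33333333
E[P] = 0.2
E[Z] = 0.33333333 * 0.2 = 0.066666667

0.066666667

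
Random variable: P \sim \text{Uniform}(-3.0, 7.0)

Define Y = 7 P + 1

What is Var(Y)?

For Y = aP + b: Var(Y) = a² * Var(P)
Var(P) = (7 + 3)^2/12 = 8.3333333
Var(Y) = 7² * 8.3333333 = 49 * 8.3333333 = 408.33333

408.33333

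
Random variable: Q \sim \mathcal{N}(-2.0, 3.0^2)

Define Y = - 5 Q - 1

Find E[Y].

For Y = -5Q - 1:
E[Y] = -5 * E[Q] - 1
E[Q] = -2.0 = -2
E[Y] = -5 * (-2) - 1 = 9

9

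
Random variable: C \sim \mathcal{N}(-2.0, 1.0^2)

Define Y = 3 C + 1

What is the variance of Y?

For Y = aC + b: Var(Y) = a² * Var(C)
Var(C) = 1.0^2 = 1
Var(Y) = 3² * 1 = 9 * 1 = 9

9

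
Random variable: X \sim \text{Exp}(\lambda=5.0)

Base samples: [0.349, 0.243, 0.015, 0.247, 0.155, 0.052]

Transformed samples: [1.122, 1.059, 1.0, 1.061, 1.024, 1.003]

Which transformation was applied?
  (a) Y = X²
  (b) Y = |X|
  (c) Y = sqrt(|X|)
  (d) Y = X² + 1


Checking option (d) Y = X² + 1:
  X = 0.349 -> Y = 1.122 ✓
  X = 0.243 -> Y = 1.059 ✓
  X = 0.015 -> Y = 1.0 ✓
All samples match this transformation.

(d) X² + 1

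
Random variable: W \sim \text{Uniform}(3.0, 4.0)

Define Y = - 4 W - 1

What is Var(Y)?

For Y = aW + b: Var(Y) = a² * Var(W)
Var(W) = (4 - 3)^2/12 = 0.083333333
Var(Y) = (-4)² * 0.083333333 = 16 * 0.083333333 = 1.3333333

1.3333333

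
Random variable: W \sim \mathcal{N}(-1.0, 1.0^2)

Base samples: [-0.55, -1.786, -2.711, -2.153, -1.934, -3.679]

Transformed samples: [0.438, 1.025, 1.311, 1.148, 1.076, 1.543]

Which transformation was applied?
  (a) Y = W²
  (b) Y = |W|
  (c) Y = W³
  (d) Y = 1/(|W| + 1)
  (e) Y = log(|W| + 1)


Checking option (e) Y = log(|W| + 1):
  W = -0.55 -> Y = 0.438 ✓
  W = -1.786 -> Y = 1.025 ✓
  W = -2.711 -> Y = 1.311 ✓
All samples match this transformation.

(e) log(|W| + 1)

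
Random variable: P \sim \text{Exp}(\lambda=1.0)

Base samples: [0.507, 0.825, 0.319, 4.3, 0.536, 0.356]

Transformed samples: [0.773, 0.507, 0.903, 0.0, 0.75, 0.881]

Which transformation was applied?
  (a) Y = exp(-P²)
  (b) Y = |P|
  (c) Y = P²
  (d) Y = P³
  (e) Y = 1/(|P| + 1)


Checking option (a) Y = exp(-P²):
  P = 0.507 -> Y = 0.773 ✓
  P = 0.825 -> Y = 0.507 ✓
  P = 0.319 -> Y = 0.903 ✓
All samples match this transformation.

(a) exp(-P²)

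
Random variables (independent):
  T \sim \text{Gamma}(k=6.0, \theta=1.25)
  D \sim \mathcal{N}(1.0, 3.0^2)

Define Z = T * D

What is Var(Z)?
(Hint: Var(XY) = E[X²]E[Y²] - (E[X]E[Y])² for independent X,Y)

Var(XY) = E[X²]E[Y²] - (E[X]E[Y])²
E[T] = 7.5, Var(T) = 9.375
E[D] = 1, Var(D) = 9
E[T²] = 9.375 + 7.5² = 65.625
E[D²] = 9 + 1² = 10
Var(Z) = 65.625*10 - (7.5*1)²
= 656.25 - 56.25 = 600

600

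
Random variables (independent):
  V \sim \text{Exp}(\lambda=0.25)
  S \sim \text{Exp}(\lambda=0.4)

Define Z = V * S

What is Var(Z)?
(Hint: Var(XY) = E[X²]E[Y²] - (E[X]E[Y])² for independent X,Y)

Var(XY) = E[X²]E[Y²] - (E[X]E[Y])²
E[V] = 4, Var(V) = 16
E[S] = 2.5, Var(S) = 6.25
E[V²] = 16 + 4² = 32
E[S²] = 6.25 + 2.5² = 12.5
Var(Z) = 32*12.5 - (4*2.5)²
= 400 - 100 = 300

300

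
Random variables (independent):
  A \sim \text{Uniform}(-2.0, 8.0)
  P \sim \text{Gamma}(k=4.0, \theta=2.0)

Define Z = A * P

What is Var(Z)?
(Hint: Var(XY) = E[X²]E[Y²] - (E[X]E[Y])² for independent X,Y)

Var(XY) = E[X²]E[Y²] - (E[X]E[Y])²
E[A] = 3, Var(A) = 8.3333333
E[P] = 8, Var(P) = 16
E[A²] = 8.3333333 + 3² = 17.333333
E[P²] = 16 + 8² = 80
Var(Z) = 17.333333*80 - (3*8)²
= 1386.6667 - 576 = 810.66667

810.66667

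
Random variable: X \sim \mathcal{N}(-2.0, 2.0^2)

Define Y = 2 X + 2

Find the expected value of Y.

For Y = 2X + 2:
E[Y] = 2 * E[X] + 2
E[X] = -2.0 = -2
E[Y] = 2 * (-2) + 2 = -2

-2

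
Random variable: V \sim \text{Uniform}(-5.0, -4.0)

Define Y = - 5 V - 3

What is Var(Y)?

For Y = aV + b: Var(Y) = a² * Var(V)
Var(V) = (-4 + 5)^2/12 = 0.083333333
Var(Y) = (-5)² * 0.083333333 = 25 * 0.083333333 = 2.0833333

2.0833333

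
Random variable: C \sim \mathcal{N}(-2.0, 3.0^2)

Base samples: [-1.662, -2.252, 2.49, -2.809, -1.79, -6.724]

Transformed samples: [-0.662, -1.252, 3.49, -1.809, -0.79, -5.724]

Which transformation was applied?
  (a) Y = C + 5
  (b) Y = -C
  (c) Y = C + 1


Checking option (c) Y = C + 1:
  C = -1.662 -> Y = -0.662 ✓
  C = -2.252 -> Y = -1.252 ✓
  C = 2.49 -> Y = 3.49 ✓
All samples match this transformation.

(c) C + 1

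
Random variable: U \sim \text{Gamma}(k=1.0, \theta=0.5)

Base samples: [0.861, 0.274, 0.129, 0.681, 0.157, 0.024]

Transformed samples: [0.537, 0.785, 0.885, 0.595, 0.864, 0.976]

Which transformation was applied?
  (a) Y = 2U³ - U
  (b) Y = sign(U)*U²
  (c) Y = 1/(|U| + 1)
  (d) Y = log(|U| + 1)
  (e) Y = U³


Checking option (c) Y = 1/(|U| + 1):
  U = 0.861 -> Y = 0.537 ✓
  U = 0.274 -> Y = 0.785 ✓
  U = 0.129 -> Y = 0.885 ✓
All samples match this transformation.

(c) 1/(|U| + 1)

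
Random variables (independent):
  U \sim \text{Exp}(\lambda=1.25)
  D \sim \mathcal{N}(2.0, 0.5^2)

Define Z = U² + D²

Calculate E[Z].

E[Z] = E[U²] + E[D²]
E[U²] = Var(U) + E[U]² = 0.64 + 0.64 = 1.28
E[D²] = Var(D) + E[D]² = 0.25 + 4 = 4.25
E[Z] = 1.28 + 4.25 = 5.53

5.53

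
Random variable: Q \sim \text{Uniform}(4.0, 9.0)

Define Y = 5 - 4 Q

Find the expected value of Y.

For Y = -4Q + 5:
E[Y] = -4 * E[Q] + 5
E[Q] = (4 + 9)/2 = 6.5
E[Y] = -4 * 6.5 + 5 = -21

-21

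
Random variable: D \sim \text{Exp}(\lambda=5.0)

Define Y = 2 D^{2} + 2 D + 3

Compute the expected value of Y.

E[Y] = 2*E[D²] + 2*E[D] + 3
E[D] = 0.2
E[D²] = Var(D) + (E[D])² = 0.04 + 0.04 = 0.08
E[Y] = 2*0.08 + 2*0.2 + 3 = 3.56

3.56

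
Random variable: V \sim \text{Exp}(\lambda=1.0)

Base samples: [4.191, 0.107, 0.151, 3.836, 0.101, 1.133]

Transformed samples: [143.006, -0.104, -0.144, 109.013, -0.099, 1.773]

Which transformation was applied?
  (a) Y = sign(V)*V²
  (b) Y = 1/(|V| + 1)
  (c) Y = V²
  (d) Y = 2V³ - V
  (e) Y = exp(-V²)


Checking option (d) Y = 2V³ - V:
  V = 4.191 -> Y = 143.006 ✓
  V = 0.107 -> Y = -0.104 ✓
  V = 0.151 -> Y = -0.144 ✓
All samples match this transformation.

(d) 2V³ - V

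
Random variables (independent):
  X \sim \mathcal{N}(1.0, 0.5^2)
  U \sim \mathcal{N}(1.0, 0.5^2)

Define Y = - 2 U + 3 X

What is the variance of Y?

For independent RVs: Var(aX + bY) = a²Var(X) + b²Var(Y)
Var(X) = 0.25
Var(U) = 0.25
Var(Y) = 3²*0.25 + (-2)²*0.25
= 9*0.25 + 4*0.25 = 3.25

3.25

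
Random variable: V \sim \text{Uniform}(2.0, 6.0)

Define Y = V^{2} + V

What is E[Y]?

E[Y] = 1*E[V²] + 1*E[V]
E[V] = 4
E[V²] = Var(V) + (E[V])² = 1.3333333 + 16 = 17.333333
E[Y] = 1*17.333333 + 1*4 = 21.333333

21.333333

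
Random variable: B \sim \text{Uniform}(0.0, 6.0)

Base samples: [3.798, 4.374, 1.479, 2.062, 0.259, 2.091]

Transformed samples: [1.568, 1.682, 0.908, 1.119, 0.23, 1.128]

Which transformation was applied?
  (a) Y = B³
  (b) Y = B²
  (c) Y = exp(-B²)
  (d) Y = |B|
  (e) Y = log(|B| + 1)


Checking option (e) Y = log(|B| + 1):
  B = 3.798 -> Y = 1.568 ✓
  B = 4.374 -> Y = 1.682 ✓
  B = 1.479 -> Y = 0.908 ✓
All samples match this transformation.

(e) log(|B| + 1)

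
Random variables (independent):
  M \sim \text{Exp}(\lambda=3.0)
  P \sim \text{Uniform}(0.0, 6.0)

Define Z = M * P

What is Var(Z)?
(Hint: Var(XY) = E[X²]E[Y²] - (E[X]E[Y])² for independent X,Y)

Var(XY) = E[X²]E[Y²] - (E[X]E[Y])²
E[M] = 0.33333333, Var(M) = 0.11111111
E[P] = 3, Var(P) = 3
E[M²] = 0.11111111 + 0.33333333² = 0.22222222
E[P²] = 3 + 3² = 12
Var(Z) = 0.22222222*12 - (0.33333333*3)²
= 2.6666667 - 1 = 1.6666667

1.6666667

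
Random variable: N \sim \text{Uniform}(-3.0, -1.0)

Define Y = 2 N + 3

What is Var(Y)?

For Y = aN + b: Var(Y) = a² * Var(N)
Var(N) = (-1 + 3)^2/12 = 0.33333333
Var(Y) = 2² * 0.33333333 = 4 * 0.33333333 = 1.3333333

1.3333333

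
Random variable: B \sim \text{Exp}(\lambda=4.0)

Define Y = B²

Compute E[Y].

E[B²] = Var(B) + (E[B])² = 0.0625 + 0.0625 = 0.125

0.125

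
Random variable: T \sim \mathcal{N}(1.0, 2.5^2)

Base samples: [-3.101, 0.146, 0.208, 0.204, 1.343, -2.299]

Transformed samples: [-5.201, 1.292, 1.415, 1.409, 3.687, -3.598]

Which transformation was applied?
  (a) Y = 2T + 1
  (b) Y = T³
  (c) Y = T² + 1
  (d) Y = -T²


Checking option (a) Y = 2T + 1:
  T = -3.101 -> Y = -5.201 ✓
  T = 0.146 -> Y = 1.292 ✓
  T = 0.208 -> Y = 1.415 ✓
All samples match this transformation.

(a) 2T + 1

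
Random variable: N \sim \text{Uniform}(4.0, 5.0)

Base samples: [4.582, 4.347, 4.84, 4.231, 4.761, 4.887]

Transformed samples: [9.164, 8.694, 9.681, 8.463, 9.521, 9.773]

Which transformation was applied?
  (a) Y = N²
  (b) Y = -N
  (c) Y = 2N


Checking option (c) Y = 2N:
  N = 4.582 -> Y = 9.164 ✓
  N = 4.347 -> Y = 8.694 ✓
  N = 4.84 -> Y = 9.681 ✓
All samples match this transformation.

(c) 2N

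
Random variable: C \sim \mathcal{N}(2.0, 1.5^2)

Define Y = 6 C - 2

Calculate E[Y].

For Y = 6C - 2:
E[Y] = 6 * E[C] - 2
E[C] = 2.0 = 2
E[Y] = 6 * 2 - 2 = 10

10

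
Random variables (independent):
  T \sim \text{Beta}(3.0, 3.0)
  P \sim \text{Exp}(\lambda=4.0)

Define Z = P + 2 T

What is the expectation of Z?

E[Z] = 2*E[T] + 1*E[P]
E[T] = 0.5
E[P] = 0.25
E[Z] = 2*0.5 + 1*0.25 = 1.25

1.25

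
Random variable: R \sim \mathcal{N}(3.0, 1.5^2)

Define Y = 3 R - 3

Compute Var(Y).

For Y = aR + b: Var(Y) = a² * Var(R)
Var(R) = 1.5^2 = 2.25
Var(Y) = 3² * 2.25 = 9 * 2.25 = 20.25

20.25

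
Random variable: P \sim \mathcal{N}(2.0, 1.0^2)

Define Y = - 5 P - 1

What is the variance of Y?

For Y = aP + b: Var(Y) = a² * Var(P)
Var(P) = 1.0^2 = 1
Var(Y) = (-5)² * 1 = 25 * 1 = 25

25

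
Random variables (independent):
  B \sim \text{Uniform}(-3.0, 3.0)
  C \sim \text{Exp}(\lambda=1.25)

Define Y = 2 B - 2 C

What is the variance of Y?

For independent RVs: Var(aX + bY) = a²Var(X) + b²Var(Y)
Var(B) = 3
Var(C) = 0.64
Var(Y) = 2²*3 + (-2)²*0.64
= 4*3 + 4*0.64 = 14.56

14.56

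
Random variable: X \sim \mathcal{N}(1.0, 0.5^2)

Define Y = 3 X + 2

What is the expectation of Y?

For Y = 3X + 2:
E[Y] = 3 * E[X] + 2
E[X] = 1.0 = 1
E[Y] = 3 * 1 + 2 = 5

5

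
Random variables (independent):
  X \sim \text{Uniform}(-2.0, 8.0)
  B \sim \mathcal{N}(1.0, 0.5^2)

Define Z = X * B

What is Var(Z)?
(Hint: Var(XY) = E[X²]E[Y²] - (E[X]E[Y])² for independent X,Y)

Var(XY) = E[X²]E[Y²] - (E[X]E[Y])²
E[X] = 3, Var(X) = 8.3333333
E[B] = 1, Var(B) = 0.25
E[X²] = 8.3333333 + 3² = 17.333333
E[B²] = 0.25 + 1² = 1.25
Var(Z) = 17.333333*1.25 - (3*1)²
= 21.666667 - 9 = 12.666667

12.666667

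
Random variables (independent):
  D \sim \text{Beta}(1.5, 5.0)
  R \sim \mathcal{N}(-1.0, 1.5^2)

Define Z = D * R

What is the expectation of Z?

For independent RVs: E[XY] = E[X]*E[Y]
E[D] = 0.23076923
E[R] = -1
E[Z] = 0.23076923 * (-1) = -0.23076923

-0.23076923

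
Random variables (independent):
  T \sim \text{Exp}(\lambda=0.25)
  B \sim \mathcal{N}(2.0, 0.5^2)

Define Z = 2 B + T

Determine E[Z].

E[Z] = 1*E[T] + 2*E[B]
E[T] = 4
E[B] = 2
E[Z] = 1*4 + 2*2 = 8

8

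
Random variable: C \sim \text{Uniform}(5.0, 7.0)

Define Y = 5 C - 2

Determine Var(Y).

For Y = aC + b: Var(Y) = a² * Var(C)
Var(C) = (7 - 5)^2/12 = 0.33333333
Var(Y) = 5² * 0.33333333 = 25 * 0.33333333 = 8.3333333

8.3333333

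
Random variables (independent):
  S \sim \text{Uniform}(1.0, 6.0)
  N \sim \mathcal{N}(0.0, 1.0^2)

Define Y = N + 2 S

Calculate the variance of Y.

For independent RVs: Var(aX + bY) = a²Var(X) + b²Var(Y)
Var(S) = 2.0833333
Var(N) = 1
Var(Y) = 2²*2.0833333 + 1²*1
= 4*2.0833333 + 1*1 = 9.3333333

9.3333333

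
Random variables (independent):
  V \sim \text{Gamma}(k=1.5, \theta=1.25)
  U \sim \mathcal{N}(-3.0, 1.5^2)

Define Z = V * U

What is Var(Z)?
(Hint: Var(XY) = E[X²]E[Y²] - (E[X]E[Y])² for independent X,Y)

Var(XY) = E[X²]E[Y²] - (E[X]E[Y])²
E[V] = 1.875, Var(V) = 2.34375
E[U] = -3, Var(U) = 2.25
E[V²] = 2.34375 + 1.875² = 5.859375
E[U²] = 2.25 + (-3)² = 11.25
Var(Z) = 5.859375*11.25 - (1.875*(-3))²
= 65.917969 - 31.640625 = 34.277344

34.277344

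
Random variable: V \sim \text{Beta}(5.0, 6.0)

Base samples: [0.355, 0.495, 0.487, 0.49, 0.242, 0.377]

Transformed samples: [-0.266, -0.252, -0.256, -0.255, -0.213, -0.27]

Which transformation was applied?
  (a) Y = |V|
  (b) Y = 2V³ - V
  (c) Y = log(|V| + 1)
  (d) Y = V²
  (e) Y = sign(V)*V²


Checking option (b) Y = 2V³ - V:
  V = 0.355 -> Y = -0.266 ✓
  V = 0.495 -> Y = -0.252 ✓
  V = 0.487 -> Y = -0.256 ✓
All samples match this transformation.

(b) 2V³ - V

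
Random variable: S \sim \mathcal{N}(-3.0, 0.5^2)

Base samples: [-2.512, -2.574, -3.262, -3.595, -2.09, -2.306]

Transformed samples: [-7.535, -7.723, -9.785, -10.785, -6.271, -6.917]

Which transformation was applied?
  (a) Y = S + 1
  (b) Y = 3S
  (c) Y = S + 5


Checking option (b) Y = 3S:
  S = -2.512 -> Y = -7.535 ✓
  S = -2.574 -> Y = -7.723 ✓
  S = -3.262 -> Y = -9.785 ✓
All samples match this transformation.

(b) 3S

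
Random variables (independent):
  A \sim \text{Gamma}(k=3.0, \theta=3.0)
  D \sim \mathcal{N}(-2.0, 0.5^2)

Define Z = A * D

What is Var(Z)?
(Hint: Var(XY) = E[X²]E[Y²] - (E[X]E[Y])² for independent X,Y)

Var(XY) = E[X²]E[Y²] - (E[X]E[Y])²
E[A] = 9, Var(A) = 27
E[D] = -2, Var(D) = 0.25
E[A²] = 27 + 9² = 108
E[D²] = 0.25 + (-2)² = 4.25
Var(Z) = 108*4.25 - (9*(-2))²
= 459 - 324 = 135

135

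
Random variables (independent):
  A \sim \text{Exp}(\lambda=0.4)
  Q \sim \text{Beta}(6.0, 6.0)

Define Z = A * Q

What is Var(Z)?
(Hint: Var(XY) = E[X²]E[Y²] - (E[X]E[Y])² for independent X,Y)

Var(XY) = E[X²]E[Y²] - (E[X]E[Y])²
E[A] = 2.5, Var(A) = 6.25
E[Q] = 0.5, Var(Q) = 0.019230769
E[A²] = 6.25 + 2.5² = 12.5
E[Q²] = 0.019230769 + 0.5² = 0.26923077
Var(Z) = 12.5*0.26923077 - (2.5*0.5)²
= 3.3653846 - 1.5625 = 1.8028846

1.8028846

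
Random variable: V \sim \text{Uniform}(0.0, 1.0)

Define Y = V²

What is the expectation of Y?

E[V²] = Var(V) + (E[V])² = 0.083333333 + 0.25 = 0.33333333

0.33333333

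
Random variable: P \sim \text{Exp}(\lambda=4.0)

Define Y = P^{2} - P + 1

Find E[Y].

E[Y] = 1*E[P²] - 1*E[P] + 1
E[P] = 0.25
E[P²] = Var(P) + (E[P])² = 0.0625 + 0.0625 = 0.125
E[Y] = 1*0.125 - 1*0.25 + 1 = 0.875

0.875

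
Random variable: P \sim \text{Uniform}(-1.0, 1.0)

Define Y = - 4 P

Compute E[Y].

For Y = -4P:
E[Y] = -4 * E[P]
E[P] = (-1 + 1)/2 = 0
E[Y] = -4 * 0 = 0

0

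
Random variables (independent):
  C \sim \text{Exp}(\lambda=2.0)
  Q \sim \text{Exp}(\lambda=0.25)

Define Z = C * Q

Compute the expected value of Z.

For independent RVs: E[XY] = E[X]*E[Y]
E[C] = 0.5
E[Q] = 4
E[Z] = 0.5 * 4 = 2

2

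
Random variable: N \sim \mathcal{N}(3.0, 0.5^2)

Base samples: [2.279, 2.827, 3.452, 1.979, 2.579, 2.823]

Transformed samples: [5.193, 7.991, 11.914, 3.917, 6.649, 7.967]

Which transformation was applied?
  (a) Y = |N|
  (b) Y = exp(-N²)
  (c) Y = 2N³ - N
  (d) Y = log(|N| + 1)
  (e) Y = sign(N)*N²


Checking option (e) Y = sign(N)*N²:
  N = 2.279 -> Y = 5.193 ✓
  N = 2.827 -> Y = 7.991 ✓
  N = 3.452 -> Y = 11.914 ✓
All samples match this transformation.

(e) sign(N)*N²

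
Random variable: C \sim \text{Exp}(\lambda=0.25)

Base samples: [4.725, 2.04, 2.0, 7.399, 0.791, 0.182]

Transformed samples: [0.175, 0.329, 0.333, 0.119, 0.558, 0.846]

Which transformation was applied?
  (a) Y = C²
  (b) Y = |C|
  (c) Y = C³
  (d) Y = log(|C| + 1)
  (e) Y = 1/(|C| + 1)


Checking option (e) Y = 1/(|C| + 1):
  C = 4.725 -> Y = 0.175 ✓
  C = 2.04 -> Y = 0.329 ✓
  C = 2.0 -> Y = 0.333 ✓
All samples match this transformation.

(e) 1/(|C| + 1)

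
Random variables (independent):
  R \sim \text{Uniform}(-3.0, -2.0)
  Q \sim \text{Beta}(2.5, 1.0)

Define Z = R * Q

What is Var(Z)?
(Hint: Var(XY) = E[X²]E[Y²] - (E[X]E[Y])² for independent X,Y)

Var(XY) = E[X²]E[Y²] - (E[X]E[Y])²
E[R] = -2.5, Var(R) = 0.083333333
E[Q] = 0.71428571, Var(Q) = 0.045351474
E[R²] = 0.083333333 + (-2.5)² = 6.3333333
E[Q²] = 0.045351474 + 0.71428571² = 0.55555556
Var(Z) = 6.3333333*0.55555556 - (-2.5*0.71428571)²
= 3.5185185 - 3.1887755 = 0.32974301

0.32974301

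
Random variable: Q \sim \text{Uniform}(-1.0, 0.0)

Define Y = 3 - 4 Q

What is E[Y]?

For Y = -4Q + 3:
E[Y] = -4 * E[Q] + 3
E[Q] = (-1 + 0)/2 = -0.5
E[Y] = -4 * (-0.5) + 3 = 5

5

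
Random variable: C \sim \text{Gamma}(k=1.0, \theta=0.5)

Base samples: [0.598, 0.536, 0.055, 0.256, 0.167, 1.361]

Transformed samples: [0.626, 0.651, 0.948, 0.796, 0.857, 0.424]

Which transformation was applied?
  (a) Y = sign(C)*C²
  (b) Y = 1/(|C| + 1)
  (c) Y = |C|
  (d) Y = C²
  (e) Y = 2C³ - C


Checking option (b) Y = 1/(|C| + 1):
  C = 0.598 -> Y = 0.626 ✓
  C = 0.536 -> Y = 0.651 ✓
  C = 0.055 -> Y = 0.948 ✓
All samples match this transformation.

(b) 1/(|C| + 1)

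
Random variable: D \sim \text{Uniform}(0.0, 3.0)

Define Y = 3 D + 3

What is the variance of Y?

For Y = aD + b: Var(Y) = a² * Var(D)
Var(D) = (3 - 0)^2/12 = 0.75
Var(Y) = 3² * 0.75 = 9 * 0.75 = 6.75

6.75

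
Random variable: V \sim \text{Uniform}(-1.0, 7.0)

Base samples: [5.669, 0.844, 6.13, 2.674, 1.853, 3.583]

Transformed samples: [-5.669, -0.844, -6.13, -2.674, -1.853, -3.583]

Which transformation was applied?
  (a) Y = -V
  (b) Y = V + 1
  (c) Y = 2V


Checking option (a) Y = -V:
  V = 5.669 -> Y = -5.669 ✓
  V = 0.844 -> Y = -0.844 ✓
  V = 6.13 -> Y = -6.13 ✓
All samples match this transformation.

(a) -V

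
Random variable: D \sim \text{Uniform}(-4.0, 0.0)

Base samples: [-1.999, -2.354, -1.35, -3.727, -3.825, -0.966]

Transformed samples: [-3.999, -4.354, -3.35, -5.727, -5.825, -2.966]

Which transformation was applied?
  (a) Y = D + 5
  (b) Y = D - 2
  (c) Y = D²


Checking option (b) Y = D - 2:
  D = -1.999 -> Y = -3.999 ✓
  D = -2.354 -> Y = -4.354 ✓
  D = -1.35 -> Y = -3.35 ✓
All samples match this transformation.

(b) D - 2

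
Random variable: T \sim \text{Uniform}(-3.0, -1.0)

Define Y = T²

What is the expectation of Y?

E[T²] = Var(T) + (E[T])² = 0.33333333 + 4 = 4.3333333

4.3333333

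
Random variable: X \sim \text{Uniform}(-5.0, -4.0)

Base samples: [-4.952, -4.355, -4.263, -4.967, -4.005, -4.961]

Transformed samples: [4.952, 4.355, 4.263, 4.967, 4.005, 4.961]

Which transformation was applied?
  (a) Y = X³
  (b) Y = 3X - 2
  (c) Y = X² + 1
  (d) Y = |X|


Checking option (d) Y = |X|:
  X = -4.952 -> Y = 4.952 ✓
  X = -4.355 -> Y = 4.355 ✓
  X = -4.263 -> Y = 4.263 ✓
All samples match this transformation.

(d) |X|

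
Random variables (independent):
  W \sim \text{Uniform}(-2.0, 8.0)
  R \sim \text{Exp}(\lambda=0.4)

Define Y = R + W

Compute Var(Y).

For independent RVs: Var(aX + bY) = a²Var(X) + b²Var(Y)
Var(W) = 8.3333333
Var(R) = 6.25
Var(Y) = 1²*8.3333333 + 1²*6.25
= 1*8.3333333 + 1*6.25 = 14.583333

14.583333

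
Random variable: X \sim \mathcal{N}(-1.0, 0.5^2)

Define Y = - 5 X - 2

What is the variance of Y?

For Y = aX + b: Var(Y) = a² * Var(X)
Var(X) = 0.5^2 = 0.25
Var(Y) = (-5)² * 0.25 = 25 * 0.25 = 6.25

6.25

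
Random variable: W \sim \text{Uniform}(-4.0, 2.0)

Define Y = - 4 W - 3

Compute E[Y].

For Y = -4W - 3:
E[Y] = -4 * E[W] - 3
E[W] = (-4 + 2)/2 = -1
E[Y] = -4 * (-1) - 3 = 1

1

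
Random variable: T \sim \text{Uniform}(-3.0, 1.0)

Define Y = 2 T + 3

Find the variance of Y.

For Y = aT + b: Var(Y) = a² * Var(T)
Var(T) = (1 + 3)^2/12 = 1.3333333
Var(Y) = 2² * 1.3333333 = 4 * 1.3333333 = 5.3333333

5.3333333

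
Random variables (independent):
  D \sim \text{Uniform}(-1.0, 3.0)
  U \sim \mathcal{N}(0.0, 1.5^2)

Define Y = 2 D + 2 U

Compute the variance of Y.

For independent RVs: Var(aX + bY) = a²Var(X) + b²Var(Y)
Var(D) = 1.3333333
Var(U) = 2.25
Var(Y) = 2²*1.3333333 + 2²*2.25
= 4*1.3333333 + 4*2.25 = 14.333333

14.333333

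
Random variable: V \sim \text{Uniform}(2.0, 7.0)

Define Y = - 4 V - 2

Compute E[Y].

For Y = -4V - 2:
E[Y] = -4 * E[V] - 2
E[V] = (2 + 7)/2 = 4.5
E[Y] = -4 * 4.5 - 2 = -20

-20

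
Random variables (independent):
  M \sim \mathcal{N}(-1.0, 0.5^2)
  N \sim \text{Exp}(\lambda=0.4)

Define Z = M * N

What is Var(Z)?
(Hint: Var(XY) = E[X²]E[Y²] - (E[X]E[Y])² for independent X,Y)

Var(XY) = E[X²]E[Y²] - (E[X]E[Y])²
E[M] = -1, Var(M) = 0.25
E[N] = 2.5, Var(N) = 6.25
E[M²] = 0.25 + (-1)² = 1.25
E[N²] = 6.25 + 2.5² = 12.5
Var(Z) = 1.25*12.5 - (-1*2.5)²
= 15.625 - 6.25 = 9.375

9.375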